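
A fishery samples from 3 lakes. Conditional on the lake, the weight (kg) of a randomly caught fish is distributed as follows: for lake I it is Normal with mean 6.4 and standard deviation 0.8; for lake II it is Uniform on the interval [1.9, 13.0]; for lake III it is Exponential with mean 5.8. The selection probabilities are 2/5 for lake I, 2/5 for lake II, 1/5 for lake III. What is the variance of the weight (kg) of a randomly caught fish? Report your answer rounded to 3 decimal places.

11.514

Per component, I: μ=6.4, E[X²]=41.6; II: μ=7.45, E[X²]=65.77; III: μ=5.8, E[X²]=67.28.
E[X] = 0.4·6.4 + 0.4·7.45 + 0.2·5.8 = 6.7.
E[X²] = 0.4·41.6 + 0.4·65.77 + 0.2·67.28 = 56.404.
Var(X) = E[X²] − (E[X])² = 56.404 − 44.89 = 11.514.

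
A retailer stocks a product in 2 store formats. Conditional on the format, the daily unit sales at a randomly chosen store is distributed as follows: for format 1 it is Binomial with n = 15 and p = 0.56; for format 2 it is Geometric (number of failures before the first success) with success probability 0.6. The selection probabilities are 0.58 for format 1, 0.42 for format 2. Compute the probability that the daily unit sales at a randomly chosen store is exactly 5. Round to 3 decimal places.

0.029

Conditional on each format, P(X = 5): 1: 0.0449803; 2: 0.006144.
By total probability, P(X = 5) = 0.58·0.0449803 + 0.42·0.006144 = 0.028669.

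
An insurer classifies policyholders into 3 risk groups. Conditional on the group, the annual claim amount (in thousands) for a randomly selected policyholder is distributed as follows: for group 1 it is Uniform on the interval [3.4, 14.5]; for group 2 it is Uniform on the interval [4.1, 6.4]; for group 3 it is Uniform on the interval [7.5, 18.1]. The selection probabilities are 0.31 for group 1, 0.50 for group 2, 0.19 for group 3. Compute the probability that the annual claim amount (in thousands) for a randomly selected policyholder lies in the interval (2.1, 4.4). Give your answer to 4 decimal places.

Conditional on each group, P(2.1 < X < 4.4): 1: 0.0900901; 2: 0.130435; 3: 0.
By total probability, P(2.1 < X < 4.4) = 0.31·0.0900901 + 0.5·0.130435 + 0.19·0 = 0.0931453.

0.0931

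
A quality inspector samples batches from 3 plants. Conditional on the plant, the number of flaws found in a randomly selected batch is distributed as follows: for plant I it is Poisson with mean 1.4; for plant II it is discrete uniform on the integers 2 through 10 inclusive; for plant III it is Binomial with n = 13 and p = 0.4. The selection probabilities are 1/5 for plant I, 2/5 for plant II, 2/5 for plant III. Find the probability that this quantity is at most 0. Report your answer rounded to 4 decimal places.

Conditional on each plant, P(X ≤ 0): I: 0.246597; II: 0; III: 0.00130607.
By total probability, P(X ≤ 0) = 0.2·0.246597 + 0.4·0 + 0.4·0.00130607 = 0.0498418.

0.0498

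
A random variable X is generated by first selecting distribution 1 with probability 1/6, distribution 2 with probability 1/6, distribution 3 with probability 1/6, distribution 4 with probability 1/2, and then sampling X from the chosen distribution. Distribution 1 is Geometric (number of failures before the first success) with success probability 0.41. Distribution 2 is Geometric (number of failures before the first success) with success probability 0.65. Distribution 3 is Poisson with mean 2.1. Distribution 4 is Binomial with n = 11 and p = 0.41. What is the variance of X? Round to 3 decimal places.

5.090

Per component, 1: μ=1.43902, E[X²]=5.58061; 2: μ=0.538462, E[X²]=1.11834; 3: μ=2.1, E[X²]=6.51; 4: μ=4.51, E[X²]=23.001.
E[X] = 0.166667·1.43902 + 0.166667·0.538462 + 0.166667·2.1 + 0.5·4.51 = 2.93458.
E[X²] = 0.166667·5.58061 + 0.166667·1.11834 + 0.166667·6.51 + 0.5·23.001 = 13.702.
Var(X) = E[X²] − (E[X])² = 13.702 − 8.61177 = 5.09023.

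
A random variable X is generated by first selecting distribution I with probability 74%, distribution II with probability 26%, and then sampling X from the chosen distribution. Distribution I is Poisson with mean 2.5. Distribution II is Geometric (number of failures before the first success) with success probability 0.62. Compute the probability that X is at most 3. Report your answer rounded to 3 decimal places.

0.815

Conditional on each component, P(X ≤ 3): I: 0.757576; II: 0.979149.
By total probability, P(X ≤ 3) = 0.74·0.757576 + 0.26·0.979149 = 0.815185.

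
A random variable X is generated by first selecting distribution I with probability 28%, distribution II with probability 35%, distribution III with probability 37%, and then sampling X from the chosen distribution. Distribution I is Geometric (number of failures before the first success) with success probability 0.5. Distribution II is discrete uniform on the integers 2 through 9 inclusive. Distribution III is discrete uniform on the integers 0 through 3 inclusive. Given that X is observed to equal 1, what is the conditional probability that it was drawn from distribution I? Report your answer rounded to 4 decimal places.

0.4308

Likelihoods P(X=1 | ·): I: 0.25; II: 0; III: 0.25.
Posterior ∝ prior × likelihood. Numerator for I: 0.28·0.25 = 0.07.
Normalizing constant: 0.28·0.25 + 0.35·0 + 0.37·0.25 = 0.1625.
P(I | observation) = 0.07 / 0.1625 = 0.430769.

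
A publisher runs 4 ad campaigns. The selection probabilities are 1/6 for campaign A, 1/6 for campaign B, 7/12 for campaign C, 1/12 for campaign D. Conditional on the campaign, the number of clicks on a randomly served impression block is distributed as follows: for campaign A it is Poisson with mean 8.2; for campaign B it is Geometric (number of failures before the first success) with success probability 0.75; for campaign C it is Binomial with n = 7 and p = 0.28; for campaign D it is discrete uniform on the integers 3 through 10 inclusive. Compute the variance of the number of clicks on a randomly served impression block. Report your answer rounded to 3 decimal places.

Per component, A: μ=8.2, E[X²]=75.44; B: μ=0.333333, E[X²]=0.555556; C: μ=1.96, E[X²]=5.2528; D: μ=6.5, E[X²]=47.5.
E[X] = 0.166667·8.2 + 0.166667·0.333333 + 0.583333·1.96 + 0.0833333·6.5 = 3.10722.
E[X²] = 0.166667·75.44 + 0.166667·0.555556 + 0.583333·5.2528 + 0.0833333·47.5 = 19.6884.
Var(X) = E[X²] − (E[X])² = 19.6884 − 9.65483 = 10.0336.

10.034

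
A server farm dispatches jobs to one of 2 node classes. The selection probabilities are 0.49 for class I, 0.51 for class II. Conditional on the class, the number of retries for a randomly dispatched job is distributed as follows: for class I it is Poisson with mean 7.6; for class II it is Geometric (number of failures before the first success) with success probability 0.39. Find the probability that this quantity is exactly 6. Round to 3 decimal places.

0.076

Conditional on each class, P(X = 6): I: 0.13394; II: 0.0200929.
By total probability, P(X = 6) = 0.49·0.13394 + 0.51·0.0200929 = 0.0758781.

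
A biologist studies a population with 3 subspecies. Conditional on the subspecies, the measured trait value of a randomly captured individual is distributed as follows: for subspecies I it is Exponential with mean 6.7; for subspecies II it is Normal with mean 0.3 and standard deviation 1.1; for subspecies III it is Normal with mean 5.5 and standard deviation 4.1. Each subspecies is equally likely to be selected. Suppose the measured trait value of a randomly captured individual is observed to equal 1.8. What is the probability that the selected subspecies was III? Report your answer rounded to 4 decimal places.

0.2011

Likelihoods f(1.8 | ·): I: 0.11409; II: 0.14313; III: 0.0647563.
Posterior ∝ prior × likelihood. Numerator for III: 0.333333·0.0647563 = 0.0215854.
Normalizing constant: 0.333333·0.11409 + 0.333333·0.14313 + 0.333333·0.0647563 = 0.107326.
P(III | observation) = 0.0215854 / 0.107326 = 0.201121.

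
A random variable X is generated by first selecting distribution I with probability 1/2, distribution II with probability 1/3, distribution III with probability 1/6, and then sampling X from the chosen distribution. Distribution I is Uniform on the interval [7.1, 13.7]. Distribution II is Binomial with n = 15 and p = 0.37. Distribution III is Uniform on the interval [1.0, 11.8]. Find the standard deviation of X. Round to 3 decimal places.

3.146

Per component, I: μ=10.4, E[X²]=111.79; II: μ=5.55, E[X²]=34.299; III: μ=6.4, E[X²]=50.68.
E[X] = 0.5·10.4 + 0.333333·5.55 + 0.166667·6.4 = 8.11667.
E[X²] = 0.5·111.79 + 0.333333·34.299 + 0.166667·50.68 = 75.7747.
Var(X) = E[X²] − (E[X])² = 75.7747 − 65.8803 = 9.89439.
SD(X) = √9.89439 = 3.14553.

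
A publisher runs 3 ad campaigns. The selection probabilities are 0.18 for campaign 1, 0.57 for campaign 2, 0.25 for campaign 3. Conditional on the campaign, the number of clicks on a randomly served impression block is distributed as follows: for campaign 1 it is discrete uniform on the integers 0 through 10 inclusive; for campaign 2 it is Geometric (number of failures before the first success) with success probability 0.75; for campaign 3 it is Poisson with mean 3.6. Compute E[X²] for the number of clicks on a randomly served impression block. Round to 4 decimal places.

For each component E[X²] = Var + (mean)², giving 1: 35; 2: 0.555556; 3: 16.56.
Overall E[X²] = 0.18·35 + 0.57·0.555556 + 0.25·16.56 = 10.7567.

10.7567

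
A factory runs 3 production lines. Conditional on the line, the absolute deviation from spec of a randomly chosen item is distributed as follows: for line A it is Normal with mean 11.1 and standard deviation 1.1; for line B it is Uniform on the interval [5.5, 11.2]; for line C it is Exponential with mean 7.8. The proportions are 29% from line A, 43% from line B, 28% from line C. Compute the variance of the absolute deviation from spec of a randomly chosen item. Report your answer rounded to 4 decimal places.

Per component, A: μ=11.1, E[X²]=124.42; B: μ=8.35, E[X²]=72.43; C: μ=7.8, E[X²]=121.68.
E[X] = 0.29·11.1 + 0.43·8.35 + 0.28·7.8 = 8.9935.
E[X²] = 0.29·124.42 + 0.43·72.43 + 0.28·121.68 = 101.297.
Var(X) = E[X²] − (E[X])² = 101.297 − 80.883 = 20.4141.

20.4141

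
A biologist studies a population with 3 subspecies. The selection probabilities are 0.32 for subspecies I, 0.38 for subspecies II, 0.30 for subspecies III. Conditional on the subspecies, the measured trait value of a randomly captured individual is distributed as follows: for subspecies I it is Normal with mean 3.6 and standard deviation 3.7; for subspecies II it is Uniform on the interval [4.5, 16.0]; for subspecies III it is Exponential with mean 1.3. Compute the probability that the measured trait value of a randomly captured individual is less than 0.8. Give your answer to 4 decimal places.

0.2097

Conditional on each subspecies, P(X < 0.8): I: 0.224598; II: 0; III: 0.459567.
By total probability, P(X < 0.8) = 0.32·0.224598 + 0.38·0 + 0.3·0.459567 = 0.209741.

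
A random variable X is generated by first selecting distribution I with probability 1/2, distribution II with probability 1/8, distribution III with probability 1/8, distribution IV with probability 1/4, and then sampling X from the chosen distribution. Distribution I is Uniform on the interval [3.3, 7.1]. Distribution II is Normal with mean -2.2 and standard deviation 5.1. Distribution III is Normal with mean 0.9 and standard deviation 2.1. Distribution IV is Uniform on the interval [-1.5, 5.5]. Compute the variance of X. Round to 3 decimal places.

12.022

Per component, I: μ=5.2, E[X²]=28.2433; II: μ=-2.2, E[X²]=30.85; III: μ=0.9, E[X²]=5.22; IV: μ=2, E[X²]=8.08333.
E[X] = 0.5·5.2 + 0.125·-2.2 + 0.125·0.9 + 0.25·2 = 2.9375.
E[X²] = 0.5·28.2433 + 0.125·30.85 + 0.125·5.22 + 0.25·8.08333 = 20.6512.
Var(X) = E[X²] − (E[X])² = 20.6512 − 8.62891 = 12.0223.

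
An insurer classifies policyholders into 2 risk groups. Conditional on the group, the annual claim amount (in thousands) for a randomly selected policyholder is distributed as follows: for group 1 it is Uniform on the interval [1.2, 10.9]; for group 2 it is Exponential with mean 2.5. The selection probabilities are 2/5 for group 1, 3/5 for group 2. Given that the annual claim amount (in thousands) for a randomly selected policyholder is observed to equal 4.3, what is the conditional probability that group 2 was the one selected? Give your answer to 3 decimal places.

0.510

Likelihoods f(4.3 | ·): 1: 0.103093; 2: 0.0716265.
Posterior ∝ prior × likelihood. Numerator for 2: 0.6·0.0716265 = 0.0429759.
Normalizing constant: 0.4·0.103093 + 0.6·0.0716265 = 0.084213.
P(2 | observation) = 0.0429759 / 0.084213 = 0.510324.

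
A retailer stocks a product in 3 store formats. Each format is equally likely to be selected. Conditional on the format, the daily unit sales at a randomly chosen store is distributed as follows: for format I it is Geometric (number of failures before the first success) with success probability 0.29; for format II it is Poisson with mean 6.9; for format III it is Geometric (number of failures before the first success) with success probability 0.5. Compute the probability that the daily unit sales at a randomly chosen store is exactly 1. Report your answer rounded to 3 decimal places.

Conditional on each format, P(X = 1): I: 0.2059; II: 0.00695372; III: 0.25.
By total probability, P(X = 1) = 0.333333·0.2059 + 0.333333·0.00695372 + 0.333333·0.25 = 0.154285.

0.154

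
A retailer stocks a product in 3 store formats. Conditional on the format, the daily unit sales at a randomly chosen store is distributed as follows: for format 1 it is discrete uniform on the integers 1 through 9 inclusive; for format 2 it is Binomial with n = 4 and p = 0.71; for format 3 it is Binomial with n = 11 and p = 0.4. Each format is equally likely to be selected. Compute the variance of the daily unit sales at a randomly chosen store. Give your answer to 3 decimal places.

4.206

Per component, 1: μ=5, E[X²]=31.6667; 2: μ=2.84, E[X²]=8.8892; 3: μ=4.4, E[X²]=22.
E[X] = 0.333333·5 + 0.333333·2.84 + 0.333333·4.4 = 4.08.
E[X²] = 0.333333·31.6667 + 0.333333·8.8892 + 0.333333·22 = 20.852.
Var(X) = E[X²] − (E[X])² = 20.852 − 16.6464 = 4.20556.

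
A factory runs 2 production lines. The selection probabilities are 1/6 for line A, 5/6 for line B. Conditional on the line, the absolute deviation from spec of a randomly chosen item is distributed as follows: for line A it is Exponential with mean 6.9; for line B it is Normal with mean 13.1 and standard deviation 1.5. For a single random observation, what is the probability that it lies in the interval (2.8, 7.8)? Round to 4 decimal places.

0.0574

Conditional on each line, P(2.8 < X < 7.8): A: 0.343553; B: 0.000205177.
By total probability, P(2.8 < X < 7.8) = 0.166667·0.343553 + 0.833333·0.000205177 = 0.0574297.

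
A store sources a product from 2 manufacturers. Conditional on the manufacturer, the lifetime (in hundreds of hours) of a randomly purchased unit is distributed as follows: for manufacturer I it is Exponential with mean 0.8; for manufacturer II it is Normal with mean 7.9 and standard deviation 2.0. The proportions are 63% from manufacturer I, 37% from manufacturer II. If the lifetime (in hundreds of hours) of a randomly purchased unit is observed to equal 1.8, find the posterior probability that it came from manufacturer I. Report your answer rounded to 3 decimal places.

0.992

Likelihoods f(1.8 | ·): I: 0.131749; II: 0.00190488.
Posterior ∝ prior × likelihood. Numerator for I: 0.63·0.131749 = 0.0830019.
Normalizing constant: 0.63·0.131749 + 0.37·0.00190488 = 0.0837067.
P(I | observation) = 0.0830019 / 0.0837067 = 0.99158.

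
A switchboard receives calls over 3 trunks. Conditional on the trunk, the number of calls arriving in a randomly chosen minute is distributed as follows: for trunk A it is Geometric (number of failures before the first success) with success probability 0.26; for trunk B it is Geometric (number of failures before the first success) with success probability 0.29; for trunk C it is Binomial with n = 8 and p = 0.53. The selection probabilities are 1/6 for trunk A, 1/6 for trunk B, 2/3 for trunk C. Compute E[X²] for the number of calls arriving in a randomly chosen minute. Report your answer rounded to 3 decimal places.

For each component E[X²] = Var + (mean)², giving A: 19.0473; B: 14.4364; C: 19.9704.
Overall E[X²] = 0.166667·19.0473 + 0.166667·14.4364 + 0.666667·19.9704 = 18.8942.

18.894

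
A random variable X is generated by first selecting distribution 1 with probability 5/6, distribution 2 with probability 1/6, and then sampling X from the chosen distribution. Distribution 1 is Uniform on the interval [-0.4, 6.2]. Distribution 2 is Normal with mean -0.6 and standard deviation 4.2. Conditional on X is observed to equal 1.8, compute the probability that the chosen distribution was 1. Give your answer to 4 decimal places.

0.9038

Likelihoods f(1.8 | ·): 1: 0.151515; 2: 0.0806781.
Posterior ∝ prior × likelihood. Numerator for 1: 0.833333·0.151515 = 0.126263.
Normalizing constant: 0.833333·0.151515 + 0.166667·0.0806781 = 0.139709.
P(1 | observation) = 0.126263 / 0.139709 = 0.903755.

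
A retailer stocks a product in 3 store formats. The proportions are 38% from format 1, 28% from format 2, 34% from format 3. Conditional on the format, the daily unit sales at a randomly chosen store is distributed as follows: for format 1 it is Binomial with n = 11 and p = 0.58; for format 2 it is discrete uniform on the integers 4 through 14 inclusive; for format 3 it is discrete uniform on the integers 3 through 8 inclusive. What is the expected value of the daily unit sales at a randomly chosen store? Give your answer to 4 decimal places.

Component means — 1: 6.38; 2: 9; 3: 5.5.
E[X] = 0.38·6.38 + 0.28·9 + 0.34·5.5 = 6.8144.

6.8144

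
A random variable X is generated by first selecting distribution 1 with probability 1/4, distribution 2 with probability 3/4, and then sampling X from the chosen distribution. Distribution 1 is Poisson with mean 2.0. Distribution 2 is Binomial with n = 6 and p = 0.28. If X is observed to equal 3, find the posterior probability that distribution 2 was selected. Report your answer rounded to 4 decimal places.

Likelihoods P(X=3 | ·): 1: 0.180447; 2: 0.163871.
Posterior ∝ prior × likelihood. Numerator for 2: 0.75·0.163871 = 0.122903.
Normalizing constant: 0.25·0.180447 + 0.75·0.163871 = 0.168015.
P(2 | observation) = 0.122903 / 0.168015 = 0.731501.

0.7315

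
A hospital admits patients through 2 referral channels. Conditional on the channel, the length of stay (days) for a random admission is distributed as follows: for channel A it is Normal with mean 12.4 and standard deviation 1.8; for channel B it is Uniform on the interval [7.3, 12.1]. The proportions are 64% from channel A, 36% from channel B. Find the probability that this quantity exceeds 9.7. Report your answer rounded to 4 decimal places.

Conditional on each channel, P(X > 9.7): A: 0.933193; B: 0.5.
By total probability, P(X > 9.7) = 0.64·0.933193 + 0.36·0.5 = 0.777243.

0.7772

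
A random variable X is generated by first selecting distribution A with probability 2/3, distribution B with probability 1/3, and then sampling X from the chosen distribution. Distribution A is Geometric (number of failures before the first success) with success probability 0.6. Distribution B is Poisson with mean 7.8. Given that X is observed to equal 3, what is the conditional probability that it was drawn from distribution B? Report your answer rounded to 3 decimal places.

0.297

Likelihoods P(X=3 | ·): A: 0.0384; B: 0.0324068.
Posterior ∝ prior × likelihood. Numerator for B: 0.333333·0.0324068 = 0.0108023.
Normalizing constant: 0.666667·0.0384 + 0.333333·0.0324068 = 0.0364023.
P(B | observation) = 0.0108023 / 0.0364023 = 0.296747.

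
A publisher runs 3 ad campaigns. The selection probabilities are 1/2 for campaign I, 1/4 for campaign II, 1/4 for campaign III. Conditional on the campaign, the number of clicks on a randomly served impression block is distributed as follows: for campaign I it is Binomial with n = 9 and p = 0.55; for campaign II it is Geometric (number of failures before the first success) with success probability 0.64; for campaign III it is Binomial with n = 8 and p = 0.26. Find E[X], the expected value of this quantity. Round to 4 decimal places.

3.1356

Component means — I: 4.95; II: 0.5625; III: 2.08.
E[X] = 0.5·4.95 + 0.25·0.5625 + 0.25·2.08 = 3.13563.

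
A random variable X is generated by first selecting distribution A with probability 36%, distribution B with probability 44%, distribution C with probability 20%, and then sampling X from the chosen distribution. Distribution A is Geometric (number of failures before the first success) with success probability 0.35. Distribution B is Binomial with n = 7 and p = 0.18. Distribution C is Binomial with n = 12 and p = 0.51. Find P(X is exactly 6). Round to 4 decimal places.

0.0546

Conditional on each component, P(X = 6): A: 0.0263966; B: 0.00019523; C: 0.225045.
By total probability, P(X = 6) = 0.36·0.0263966 + 0.44·0.00019523 + 0.2·0.225045 = 0.0545977.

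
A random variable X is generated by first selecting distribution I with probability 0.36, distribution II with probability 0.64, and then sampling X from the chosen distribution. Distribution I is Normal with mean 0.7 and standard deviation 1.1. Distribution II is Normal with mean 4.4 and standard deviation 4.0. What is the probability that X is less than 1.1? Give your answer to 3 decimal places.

0.362

Conditional on each component, P(X < 1.1): I: 0.641935; II: 0.204686.
By total probability, P(X < 1.1) = 0.36·0.641935 + 0.64·0.204686 = 0.362096.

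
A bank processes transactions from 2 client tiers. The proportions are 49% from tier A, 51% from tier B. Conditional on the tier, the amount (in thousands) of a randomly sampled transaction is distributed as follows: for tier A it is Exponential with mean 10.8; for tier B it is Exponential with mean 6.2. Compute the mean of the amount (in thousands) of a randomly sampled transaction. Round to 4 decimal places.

8.4540

Component means — A: 10.8; B: 6.2.
E[X] = 0.49·10.8 + 0.51·6.2 = 8.454.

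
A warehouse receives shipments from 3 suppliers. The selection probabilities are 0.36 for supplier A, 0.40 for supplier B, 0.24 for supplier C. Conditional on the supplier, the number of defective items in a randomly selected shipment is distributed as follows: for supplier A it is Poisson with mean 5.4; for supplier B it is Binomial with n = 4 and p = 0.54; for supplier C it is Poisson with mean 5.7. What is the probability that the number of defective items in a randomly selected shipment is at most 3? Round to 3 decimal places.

Conditional on each supplier, P(X ≤ 3): A: 0.213291; B: 0.914969; C: 0.180048.
By total probability, P(X ≤ 3) = 0.36·0.213291 + 0.4·0.914969 + 0.24·0.180048 = 0.485984.

0.486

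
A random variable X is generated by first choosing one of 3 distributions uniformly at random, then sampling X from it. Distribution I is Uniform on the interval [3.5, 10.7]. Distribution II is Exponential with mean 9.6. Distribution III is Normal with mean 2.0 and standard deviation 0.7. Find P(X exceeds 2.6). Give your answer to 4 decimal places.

Conditional on each component, P(X > 2.6): I: 1; II: 0.762744; III: 0.195683.
By total probability, P(X > 2.6) = 0.333333·1 + 0.333333·0.762744 + 0.333333·0.195683 = 0.652809.

0.6528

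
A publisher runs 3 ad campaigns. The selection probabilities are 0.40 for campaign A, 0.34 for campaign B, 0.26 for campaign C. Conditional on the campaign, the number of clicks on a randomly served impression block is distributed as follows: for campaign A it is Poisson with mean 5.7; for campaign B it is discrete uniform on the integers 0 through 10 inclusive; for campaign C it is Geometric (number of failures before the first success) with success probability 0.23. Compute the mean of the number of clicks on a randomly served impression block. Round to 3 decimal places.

4.850

Component means — A: 5.7; B: 5; C: 3.34783.
E[X] = 0.4·5.7 + 0.34·5 + 0.26·3.34783 = 4.85043.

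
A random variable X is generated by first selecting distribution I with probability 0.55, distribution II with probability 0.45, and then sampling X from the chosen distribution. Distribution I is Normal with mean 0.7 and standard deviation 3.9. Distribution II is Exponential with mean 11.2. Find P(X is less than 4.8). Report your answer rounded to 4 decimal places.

0.6262

Conditional on each component, P(X < 4.8): I: 0.853435; II: 0.348561.
By total probability, P(X < 4.8) = 0.55·0.853435 + 0.45·0.348561 = 0.626242.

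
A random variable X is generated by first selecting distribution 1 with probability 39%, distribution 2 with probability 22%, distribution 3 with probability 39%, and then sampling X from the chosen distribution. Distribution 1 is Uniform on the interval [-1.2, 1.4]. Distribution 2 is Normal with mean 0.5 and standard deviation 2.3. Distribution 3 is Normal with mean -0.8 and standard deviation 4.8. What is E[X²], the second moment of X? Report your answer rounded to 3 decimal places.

For each component E[X²] = Var + (mean)², giving 1: 0.573333; 2: 5.54; 3: 23.68.
Overall E[X²] = 0.39·0.573333 + 0.22·5.54 + 0.39·23.68 = 10.6776.

10.678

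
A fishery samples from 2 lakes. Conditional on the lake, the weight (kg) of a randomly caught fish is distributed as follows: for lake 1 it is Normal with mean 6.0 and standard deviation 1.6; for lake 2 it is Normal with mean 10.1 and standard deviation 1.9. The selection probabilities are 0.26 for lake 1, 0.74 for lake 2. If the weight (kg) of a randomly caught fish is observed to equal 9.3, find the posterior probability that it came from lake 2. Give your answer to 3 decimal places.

Likelihoods f(9.3 | ·): 1: 0.0297212; 2: 0.192158.
Posterior ∝ prior × likelihood. Numerator for 2: 0.74·0.192158 = 0.142197.
Normalizing constant: 0.26·0.0297212 + 0.74·0.192158 = 0.149925.
P(2 | observation) = 0.142197 / 0.149925 = 0.948457.

0.948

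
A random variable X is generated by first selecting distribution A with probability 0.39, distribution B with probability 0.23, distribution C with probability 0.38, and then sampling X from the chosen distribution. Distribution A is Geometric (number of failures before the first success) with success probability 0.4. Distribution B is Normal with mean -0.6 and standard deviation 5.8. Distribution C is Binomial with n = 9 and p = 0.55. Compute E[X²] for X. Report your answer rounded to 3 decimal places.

20.317

For each component E[X²] = Var + (mean)², giving A: 6; B: 34; C: 26.73.
Overall E[X²] = 0.39·6 + 0.23·34 + 0.38·26.73 = 20.3174.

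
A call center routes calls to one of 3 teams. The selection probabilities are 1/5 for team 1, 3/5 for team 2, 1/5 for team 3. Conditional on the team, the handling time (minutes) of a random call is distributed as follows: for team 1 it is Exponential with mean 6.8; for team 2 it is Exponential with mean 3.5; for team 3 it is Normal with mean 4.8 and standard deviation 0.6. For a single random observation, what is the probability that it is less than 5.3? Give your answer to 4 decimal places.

Conditional on each team, P(X < 5.3): 1: 0.541324; 2: 0.780035; 3: 0.797672.
By total probability, P(X < 5.3) = 0.2·0.541324 + 0.6·0.780035 + 0.2·0.797672 = 0.73582.

0.7358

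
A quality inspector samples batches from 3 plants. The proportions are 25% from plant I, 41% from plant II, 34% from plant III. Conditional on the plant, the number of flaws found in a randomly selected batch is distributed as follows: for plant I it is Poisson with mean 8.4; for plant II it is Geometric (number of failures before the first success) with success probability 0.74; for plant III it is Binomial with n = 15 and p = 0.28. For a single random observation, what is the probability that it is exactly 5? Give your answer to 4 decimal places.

Conditional on each plant, P(X = 5): I: 0.0783685; II: 0.000879222; III: 0.193495.
By total probability, P(X = 5) = 0.25·0.0783685 + 0.41·0.000879222 + 0.34·0.193495 = 0.085741.

0.0857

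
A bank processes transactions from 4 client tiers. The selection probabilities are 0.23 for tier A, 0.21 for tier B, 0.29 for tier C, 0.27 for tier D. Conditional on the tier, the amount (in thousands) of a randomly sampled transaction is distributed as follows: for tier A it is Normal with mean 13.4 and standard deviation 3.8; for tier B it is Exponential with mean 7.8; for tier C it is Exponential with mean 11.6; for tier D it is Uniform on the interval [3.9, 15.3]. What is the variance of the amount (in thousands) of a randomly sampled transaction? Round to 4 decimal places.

Per component, A: μ=13.4, E[X²]=194; B: μ=7.8, E[X²]=121.68; C: μ=11.6, E[X²]=269.12; D: μ=9.6, E[X²]=102.99.
E[X] = 0.23·13.4 + 0.21·7.8 + 0.29·11.6 + 0.27·9.6 = 10.676.
E[X²] = 0.23·194 + 0.21·121.68 + 0.29·269.12 + 0.27·102.99 = 176.025.
Var(X) = E[X²] − (E[X])² = 176.025 − 113.977 = 62.0479.

62.0479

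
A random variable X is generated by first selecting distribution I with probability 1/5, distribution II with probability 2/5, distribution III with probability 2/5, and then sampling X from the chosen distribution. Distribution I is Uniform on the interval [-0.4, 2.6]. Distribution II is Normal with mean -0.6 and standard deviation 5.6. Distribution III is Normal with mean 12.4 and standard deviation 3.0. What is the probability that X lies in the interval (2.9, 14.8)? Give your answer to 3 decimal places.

0.420

Conditional on each component, P(2.9 < X < 14.8): I: 0; II: 0.263006; III: 0.787374.
By total probability, P(2.9 < X < 14.8) = 0.2·0 + 0.4·0.263006 + 0.4·0.787374 = 0.420152.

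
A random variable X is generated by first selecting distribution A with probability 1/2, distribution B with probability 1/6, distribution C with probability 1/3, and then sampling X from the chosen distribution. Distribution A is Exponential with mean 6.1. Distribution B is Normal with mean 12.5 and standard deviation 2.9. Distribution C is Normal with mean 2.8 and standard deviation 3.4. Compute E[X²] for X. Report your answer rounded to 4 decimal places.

71.1200

For each component E[X²] = Var + (mean)², giving A: 74.42; B: 164.66; C: 19.4.
Overall E[X²] = 0.5·74.42 + 0.166667·164.66 + 0.333333·19.4 = 71.12.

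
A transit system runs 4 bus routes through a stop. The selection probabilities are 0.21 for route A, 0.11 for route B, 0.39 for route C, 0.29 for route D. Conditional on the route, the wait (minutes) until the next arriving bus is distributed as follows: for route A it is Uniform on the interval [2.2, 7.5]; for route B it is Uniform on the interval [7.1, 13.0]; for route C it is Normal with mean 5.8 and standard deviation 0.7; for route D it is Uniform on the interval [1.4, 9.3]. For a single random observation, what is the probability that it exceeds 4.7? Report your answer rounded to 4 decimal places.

Conditional on each route, P(X > 4.7): A: 0.528302; B: 1; C: 0.941958; D: 0.582278.
By total probability, P(X > 4.7) = 0.21·0.528302 + 0.11·1 + 0.39·0.941958 + 0.29·0.582278 = 0.757168.

0.7572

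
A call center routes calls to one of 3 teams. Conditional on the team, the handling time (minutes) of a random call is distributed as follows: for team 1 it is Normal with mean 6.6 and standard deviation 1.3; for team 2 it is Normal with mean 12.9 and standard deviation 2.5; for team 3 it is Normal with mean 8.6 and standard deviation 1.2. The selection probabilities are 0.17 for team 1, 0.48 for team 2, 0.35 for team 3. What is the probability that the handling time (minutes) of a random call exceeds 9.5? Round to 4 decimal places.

Conditional on each team, P(X > 9.5): 1: 0.0128482; 2: 0.913085; 3: 0.226627.
By total probability, P(X > 9.5) = 0.17·0.0128482 + 0.48·0.913085 + 0.35·0.226627 = 0.519785.

0.5198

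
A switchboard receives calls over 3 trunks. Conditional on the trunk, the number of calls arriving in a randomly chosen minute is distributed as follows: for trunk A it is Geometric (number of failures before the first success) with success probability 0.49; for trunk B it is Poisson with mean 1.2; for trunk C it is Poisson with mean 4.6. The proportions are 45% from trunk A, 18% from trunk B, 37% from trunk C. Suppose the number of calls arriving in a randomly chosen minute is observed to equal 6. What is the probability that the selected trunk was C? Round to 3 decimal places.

Likelihoods P(X=6 | ·): A: 0.00862218; B: 0.00124911; C: 0.13227.
Posterior ∝ prior × likelihood. Numerator for C: 0.37·0.13227 = 0.0489397.
Normalizing constant: 0.45·0.00862218 + 0.18·0.00124911 + 0.37·0.13227 = 0.0530446.
P(C | observation) = 0.0489397 / 0.0530446 = 0.922616.

0.923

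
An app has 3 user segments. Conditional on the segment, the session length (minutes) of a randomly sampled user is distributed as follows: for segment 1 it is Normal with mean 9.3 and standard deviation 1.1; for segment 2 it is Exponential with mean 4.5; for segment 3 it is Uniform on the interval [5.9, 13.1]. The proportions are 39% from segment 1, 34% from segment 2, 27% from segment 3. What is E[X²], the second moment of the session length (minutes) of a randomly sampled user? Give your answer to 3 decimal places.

73.507

For each component E[X²] = Var + (mean)², giving 1: 87.7; 2: 40.5; 3: 94.57.
Overall E[X²] = 0.39·87.7 + 0.34·40.5 + 0.27·94.57 = 73.5069.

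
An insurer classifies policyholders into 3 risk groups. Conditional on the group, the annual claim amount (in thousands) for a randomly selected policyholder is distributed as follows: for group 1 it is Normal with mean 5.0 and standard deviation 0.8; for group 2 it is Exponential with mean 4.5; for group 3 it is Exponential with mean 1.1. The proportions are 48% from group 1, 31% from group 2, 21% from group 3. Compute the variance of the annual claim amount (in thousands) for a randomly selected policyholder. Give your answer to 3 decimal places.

Per component, 1: μ=5, E[X²]=25.64; 2: μ=4.5, E[X²]=40.5; 3: μ=1.1, E[X²]=2.42.
E[X] = 0.48·5 + 0.31·4.5 + 0.21·1.1 = 4.026.
E[X²] = 0.48·25.64 + 0.31·40.5 + 0.21·2.42 = 25.3704.
Var(X) = E[X²] − (E[X])² = 25.3704 − 16.2087 = 9.16172.

9.162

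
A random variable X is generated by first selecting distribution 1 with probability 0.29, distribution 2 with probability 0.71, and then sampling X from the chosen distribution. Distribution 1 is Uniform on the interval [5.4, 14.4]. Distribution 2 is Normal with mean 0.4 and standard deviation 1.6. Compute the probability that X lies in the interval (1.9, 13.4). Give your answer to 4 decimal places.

Conditional on each component, P(1.9 < X < 13.4): 1: 0.888889; 2: 0.174251.
By total probability, P(1.9 < X < 13.4) = 0.29·0.888889 + 0.71·0.174251 = 0.381496.

0.3815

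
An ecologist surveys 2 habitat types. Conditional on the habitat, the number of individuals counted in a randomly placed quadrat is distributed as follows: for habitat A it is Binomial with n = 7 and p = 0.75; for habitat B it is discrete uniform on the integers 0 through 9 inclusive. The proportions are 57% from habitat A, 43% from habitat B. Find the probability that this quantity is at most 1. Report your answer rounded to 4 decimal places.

Conditional on each habitat, P(X ≤ 1): A: 0.00134277; B: 0.2.
By total probability, P(X ≤ 1) = 0.57·0.00134277 + 0.43·0.2 = 0.0867654.

0.0868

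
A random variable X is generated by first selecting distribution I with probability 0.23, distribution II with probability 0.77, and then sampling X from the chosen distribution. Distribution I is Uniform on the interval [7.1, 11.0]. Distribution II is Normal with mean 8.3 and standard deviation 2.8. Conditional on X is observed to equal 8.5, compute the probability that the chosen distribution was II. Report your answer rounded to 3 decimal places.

0.650

Likelihoods f(8.5 | ·): I: 0.25641; II: 0.142116.
Posterior ∝ prior × likelihood. Numerator for II: 0.77·0.142116 = 0.10943.
Normalizing constant: 0.23·0.25641 + 0.77·0.142116 = 0.168404.
P(II | observation) = 0.10943 / 0.168404 = 0.649804.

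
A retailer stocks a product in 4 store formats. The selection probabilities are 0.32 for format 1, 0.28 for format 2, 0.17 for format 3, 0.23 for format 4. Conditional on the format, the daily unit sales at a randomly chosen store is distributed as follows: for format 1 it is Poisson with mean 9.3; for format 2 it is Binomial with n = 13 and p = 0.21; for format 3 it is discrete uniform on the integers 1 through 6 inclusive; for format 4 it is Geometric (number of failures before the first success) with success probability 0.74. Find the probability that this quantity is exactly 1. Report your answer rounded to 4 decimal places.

0.1180

Conditional on each format, P(X = 1): 1: 0.000850245; 2: 0.16132; 3: 0.166667; 4: 0.1924.
By total probability, P(X = 1) = 0.32·0.000850245 + 0.28·0.16132 + 0.17·0.166667 + 0.23·0.1924 = 0.118027.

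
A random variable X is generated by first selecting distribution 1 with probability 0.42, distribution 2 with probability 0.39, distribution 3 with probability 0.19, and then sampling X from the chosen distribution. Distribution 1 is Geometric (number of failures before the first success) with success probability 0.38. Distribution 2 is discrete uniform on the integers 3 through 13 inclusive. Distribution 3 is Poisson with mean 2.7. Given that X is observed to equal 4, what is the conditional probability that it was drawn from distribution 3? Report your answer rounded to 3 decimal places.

Likelihoods P(X=4 | ·): 1: 0.0561501; 2: 0.0909091; 3: 0.148816.
Posterior ∝ prior × likelihood. Numerator for 3: 0.19·0.148816 = 0.028275.
Normalizing constant: 0.42·0.0561501 + 0.39·0.0909091 + 0.19·0.148816 = 0.0873126.
P(3 | observation) = 0.028275 / 0.0873126 = 0.323836.

0.324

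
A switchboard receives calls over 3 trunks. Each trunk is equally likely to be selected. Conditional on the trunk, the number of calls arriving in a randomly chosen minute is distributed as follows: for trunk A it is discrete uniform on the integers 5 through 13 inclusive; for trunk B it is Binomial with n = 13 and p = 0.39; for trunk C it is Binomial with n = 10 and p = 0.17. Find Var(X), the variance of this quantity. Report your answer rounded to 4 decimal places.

12.6225

Per component, A: μ=9, E[X²]=87.6667; B: μ=5.07, E[X²]=28.7976; C: μ=1.7, E[X²]=4.301.
E[X] = 0.333333·9 + 0.333333·5.07 + 0.333333·1.7 = 5.25667.
E[X²] = 0.333333·87.6667 + 0.333333·28.7976 + 0.333333·4.301 = 40.2551.
Var(X) = E[X²] − (E[X])² = 40.2551 − 27.6325 = 12.6225.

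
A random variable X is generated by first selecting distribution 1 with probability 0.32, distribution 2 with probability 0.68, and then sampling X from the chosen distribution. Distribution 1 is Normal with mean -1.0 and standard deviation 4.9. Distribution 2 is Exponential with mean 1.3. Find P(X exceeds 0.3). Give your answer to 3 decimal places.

Conditional on each component, P(X > 0.3): 1: 0.395387; 2: 0.793923.
By total probability, P(X > 0.3) = 0.32·0.395387 + 0.68·0.793923 = 0.666391.

0.666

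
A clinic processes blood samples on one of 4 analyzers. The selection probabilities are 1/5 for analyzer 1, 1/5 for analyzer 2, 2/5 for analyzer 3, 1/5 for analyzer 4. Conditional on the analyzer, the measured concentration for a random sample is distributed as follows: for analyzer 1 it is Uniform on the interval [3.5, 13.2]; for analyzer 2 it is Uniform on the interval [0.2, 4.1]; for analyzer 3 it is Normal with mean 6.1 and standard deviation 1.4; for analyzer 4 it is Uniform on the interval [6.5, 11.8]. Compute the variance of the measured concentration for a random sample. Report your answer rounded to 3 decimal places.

Per component, 1: μ=8.35, E[X²]=77.5633; 2: μ=2.15, E[X²]=5.89; 3: μ=6.1, E[X²]=39.17; 4: μ=9.15, E[X²]=86.0633.
E[X] = 0.2·8.35 + 0.2·2.15 + 0.4·6.1 + 0.2·9.15 = 6.37.
E[X²] = 0.2·77.5633 + 0.2·5.89 + 0.4·39.17 + 0.2·86.0633 = 49.5713.
Var(X) = E[X²] − (E[X])² = 49.5713 − 40.5769 = 8.99443.

8.994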